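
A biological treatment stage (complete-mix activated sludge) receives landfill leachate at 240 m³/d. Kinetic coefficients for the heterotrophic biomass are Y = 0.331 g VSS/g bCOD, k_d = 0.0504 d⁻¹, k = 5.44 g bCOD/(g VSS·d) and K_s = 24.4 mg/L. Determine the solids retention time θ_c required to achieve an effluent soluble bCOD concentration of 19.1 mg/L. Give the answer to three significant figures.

θ_c ≈ 1.35 d

From 1/θ_c = Y·k·S/(K_s + S) − k_d: Y·k·S/(K_s+S) = 0.331 × 5.44 × 19.1 / (24.4 + 19.1) = 0.7906 d⁻¹.
1/θ_c = 0.7906 − 0.0504 = 0.7402 d⁻¹, so θ_c = 1.351 d.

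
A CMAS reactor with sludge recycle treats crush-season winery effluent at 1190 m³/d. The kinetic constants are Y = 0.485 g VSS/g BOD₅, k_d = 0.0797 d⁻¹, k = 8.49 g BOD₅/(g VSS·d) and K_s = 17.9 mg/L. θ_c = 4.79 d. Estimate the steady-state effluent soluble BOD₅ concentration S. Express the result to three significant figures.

S ≈ 1.35 mg/L

From the Monod/SRT balance for a CMAS, S = K_s·(1+k_d θ_c)/[θ_c·(Y k − k_d) − 1] = 17.9 × (1 + 0.0797 × 4.79) / [4.79 × (0.485 × 8.49 − 0.0797) − 1] = 24.73 / 18.34 = 1.348 mg/L.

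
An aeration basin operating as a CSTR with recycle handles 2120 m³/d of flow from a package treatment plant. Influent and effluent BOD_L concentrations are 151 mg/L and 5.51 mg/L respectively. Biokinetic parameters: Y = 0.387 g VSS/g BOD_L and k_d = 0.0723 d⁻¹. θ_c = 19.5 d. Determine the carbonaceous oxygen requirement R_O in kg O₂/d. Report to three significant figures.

Correct the yield for decay: Y_obs = Y/(1 + k_d θ_c) = 0.387 / (1 + 0.0723 × 19.5) = 0.387 / 2.410 = 0.1606.
Substrate removed = Q·(S₀ − S) = 2120 m³/d × (151 − 5.51) g/m³ = 3.08×10^5 g/d = 308.4 kg/d.
P_X = Y_obs·Q·(S₀ − S) = 0.1606 × 308.4 = 49.53 kg VSS/d.
Carbonaceous O₂ demand = substrate oxidised − cell-mass equivalent = 308.4 − 1.42 × 49.53 = 238.1 kg O₂/d.

R_O ≈ 238 kg O₂/d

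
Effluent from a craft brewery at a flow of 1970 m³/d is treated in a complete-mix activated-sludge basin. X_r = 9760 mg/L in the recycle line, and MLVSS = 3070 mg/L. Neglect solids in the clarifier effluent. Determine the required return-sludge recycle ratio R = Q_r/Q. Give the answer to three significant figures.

Solids balance on the clarifier gives (1+R)X = R·X_r, so R = X/(X_r − X) = 3070 / (9760 − 3070) = 0.4589.

R ≈ 0.459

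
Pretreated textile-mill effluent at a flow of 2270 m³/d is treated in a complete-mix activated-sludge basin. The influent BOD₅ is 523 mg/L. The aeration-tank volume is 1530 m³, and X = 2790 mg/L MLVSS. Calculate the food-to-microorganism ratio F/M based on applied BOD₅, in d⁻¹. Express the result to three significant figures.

Food-to-microorganism ratio F/M = Q S₀ / (V X) = 2270 × 523 / (1530 × 2790) = 0.2781 d⁻¹.

F/M ≈ 0.278 d⁻¹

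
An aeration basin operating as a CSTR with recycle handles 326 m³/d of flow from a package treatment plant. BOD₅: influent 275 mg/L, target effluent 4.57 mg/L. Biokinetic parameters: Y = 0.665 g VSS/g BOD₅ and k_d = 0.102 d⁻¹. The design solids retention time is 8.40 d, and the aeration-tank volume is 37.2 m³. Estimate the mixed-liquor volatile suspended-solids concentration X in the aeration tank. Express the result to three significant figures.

X ≈ 7130 mg/L

Solving the biomass balance for X: X = Y Q (S₀−S) θ_c / [V (1+k_d θ_c)] = 0.665 × 326 × (275 − 4.57) × 8.40 / [37.2 × (1 + 0.102 × 8.40)] = 7130 mg/L.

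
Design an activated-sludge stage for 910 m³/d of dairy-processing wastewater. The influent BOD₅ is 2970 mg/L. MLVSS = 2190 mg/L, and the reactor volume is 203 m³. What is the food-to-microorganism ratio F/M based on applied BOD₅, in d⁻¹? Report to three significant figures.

Food-to-microorganism ratio F/M = Q S₀ / (V X) = 910 × 2970 / (203.0 × 2190) = 6.079 d⁻¹.

F/M ≈ 6.08 d⁻¹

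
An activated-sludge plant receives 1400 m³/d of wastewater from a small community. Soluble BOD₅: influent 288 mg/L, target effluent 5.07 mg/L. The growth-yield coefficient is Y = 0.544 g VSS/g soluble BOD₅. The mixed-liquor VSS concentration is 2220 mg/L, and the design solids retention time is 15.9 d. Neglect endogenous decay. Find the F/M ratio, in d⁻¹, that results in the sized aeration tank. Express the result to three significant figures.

V·X = Y·Q·ΔS·θ_c gives V = 0.544 × 1400 × (288 − 5.07) × 15.9 / 2220 = 1543 m³.
Food-to-microorganism ratio F/M = Q S₀ / (V X) = 1400 × 288 / (1543 × 2220) = 0.1177 d⁻¹.

F/M ≈ 0.118 d⁻¹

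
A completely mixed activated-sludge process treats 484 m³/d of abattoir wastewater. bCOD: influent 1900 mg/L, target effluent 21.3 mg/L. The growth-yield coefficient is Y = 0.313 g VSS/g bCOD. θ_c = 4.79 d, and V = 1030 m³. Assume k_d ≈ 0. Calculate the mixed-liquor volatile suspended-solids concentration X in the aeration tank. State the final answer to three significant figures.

X ≈ 1320 mg/L

X = Y·Q·ΔS·θ_c / V = 0.313 × 484 × (1900 − 21.3) × 4.79 / 1030 = 1324 mg/L.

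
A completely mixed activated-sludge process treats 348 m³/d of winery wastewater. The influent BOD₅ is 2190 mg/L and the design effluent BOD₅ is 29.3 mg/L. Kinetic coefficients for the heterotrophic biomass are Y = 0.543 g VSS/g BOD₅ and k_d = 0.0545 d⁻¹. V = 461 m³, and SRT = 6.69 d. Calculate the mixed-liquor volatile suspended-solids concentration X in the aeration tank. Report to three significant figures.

X ≈ 4340 mg/L

Solving the biomass balance for X: X = Y Q (S₀−S) θ_c / [V (1+k_d θ_c)] = 0.543 × 348 × (2190 − 29.3) × 6.69 / [461 × (1 + 0.0545 × 6.69)] = 4342 mg/L.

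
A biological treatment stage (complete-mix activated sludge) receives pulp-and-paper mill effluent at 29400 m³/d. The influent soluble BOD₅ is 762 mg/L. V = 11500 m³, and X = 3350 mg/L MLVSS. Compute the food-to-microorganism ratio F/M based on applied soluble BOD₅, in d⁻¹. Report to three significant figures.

F/M ≈ 0.582 d⁻¹

F/M = applied load / biomass = Q·S₀/(V·X) = 29400 × 762 / (11500 × 3350) = 0.5815 d⁻¹.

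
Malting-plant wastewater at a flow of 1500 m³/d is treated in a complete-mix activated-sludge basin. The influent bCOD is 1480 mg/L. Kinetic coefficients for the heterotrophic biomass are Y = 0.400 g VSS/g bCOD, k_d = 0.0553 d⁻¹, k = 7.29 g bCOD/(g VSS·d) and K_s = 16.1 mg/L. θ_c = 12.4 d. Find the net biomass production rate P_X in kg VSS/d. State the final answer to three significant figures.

From the Monod/SRT balance for a CMAS, S = K_s·(1+k_d θ_c)/[θ_c·(Y k − k_d) − 1] = 16.1 × (1 + 0.0553 × 12.4) / [12.4 × (0.400 × 7.29 − 0.0553) − 1] = 27.14 / 34.47 = 0.7873 mg/L.
The observed yield is Y_obs = Y/(1 + k_d·θ_c) = 0.400 / (1 + 0.0553 × 12.4) = 0.400 / 1.686 = 0.2373 g VSS per g bCOD removed.
Mass of bCOD removed per day: Q(S₀ − S) = 1500 × 1479 g/m³ = 2219 kg/d.
P_X = Y_obs · Q(S₀ − S) = 0.2373 × 2219 = 526.5 kg VSS/d.

P_X ≈ 526 kg VSS/d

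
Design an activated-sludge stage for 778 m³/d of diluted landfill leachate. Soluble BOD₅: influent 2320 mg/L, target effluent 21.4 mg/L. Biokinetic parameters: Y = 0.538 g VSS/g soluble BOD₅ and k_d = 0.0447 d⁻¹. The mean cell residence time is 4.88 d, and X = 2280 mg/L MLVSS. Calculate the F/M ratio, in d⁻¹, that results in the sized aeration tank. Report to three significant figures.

Rearranging the biomass balance for a CMAS with decay, V = Y·Q·ΔS·θ_c / [X·(1+k_d θ_c)] = 0.538 × 778 × (2320 − 21.4) × 4.88 / [2280 × (1 + 0.0447 × 4.88)] = 4.7×10^6 / 2777 = 1690 m³.
F/M = Q·S₀ / (V·X) = 778 × 2320 / (1690 × 2280) = 0.4683 g soluble BOD₅·(g VSS·d)⁻¹.

F/M ≈ 0.468 d⁻¹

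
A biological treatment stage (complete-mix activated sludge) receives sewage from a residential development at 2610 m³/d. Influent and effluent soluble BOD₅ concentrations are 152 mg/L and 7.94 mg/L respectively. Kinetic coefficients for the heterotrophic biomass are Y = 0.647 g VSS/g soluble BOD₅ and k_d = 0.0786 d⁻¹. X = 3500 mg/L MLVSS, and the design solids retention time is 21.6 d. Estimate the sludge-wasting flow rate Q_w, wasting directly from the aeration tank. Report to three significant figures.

Q_w ≈ 25.8 m³/d

From the SRT design equation V = Y Q (S₀−S) θ_c / [X (1 + k_d θ_c)] = 0.647 × 2610 × (152 − 7.94) × 21.6 / [3500 × (1 + 0.0786 × 21.6)] = 5.25×10^6 / 9442 = 556.5 m³.
Wasting from the aeration tank: Q_w = V / θ_c = 556.5 / 21.6 = 25.76 m³/d.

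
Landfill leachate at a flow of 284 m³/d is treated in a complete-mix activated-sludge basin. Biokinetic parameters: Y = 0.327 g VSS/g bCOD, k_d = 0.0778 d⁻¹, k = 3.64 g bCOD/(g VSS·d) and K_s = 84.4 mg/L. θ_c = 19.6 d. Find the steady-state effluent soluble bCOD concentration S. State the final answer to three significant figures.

For a completely mixed reactor with recycle the Lawrence–McCarty relation gives S = K_s·(1 + k_d·θ_c) / [θ_c·(Y·k − k_d) − 1] = 84.4 × (1 + 0.0778 × 19.6) / [19.6 × (0.327 × 3.64 − 0.0778) − 1] = 213.1 / 20.80 = 10.24 mg/L.

S ≈ 10.2 mg/L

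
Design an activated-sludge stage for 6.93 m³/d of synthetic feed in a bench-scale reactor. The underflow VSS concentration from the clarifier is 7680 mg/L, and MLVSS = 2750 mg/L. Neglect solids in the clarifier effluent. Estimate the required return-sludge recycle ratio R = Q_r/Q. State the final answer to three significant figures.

Solids balance on the clarifier gives (1+R)X = R·X_r, so R = X/(X_r − X) = 2750 / (7680 − 2750) = 0.5578.

R ≈ 0.558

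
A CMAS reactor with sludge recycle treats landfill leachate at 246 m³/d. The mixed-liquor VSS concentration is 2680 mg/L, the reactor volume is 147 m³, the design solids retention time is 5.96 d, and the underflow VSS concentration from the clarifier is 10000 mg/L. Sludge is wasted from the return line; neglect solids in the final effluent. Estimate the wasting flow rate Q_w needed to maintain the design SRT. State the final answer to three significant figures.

Q_w ≈ 6.61 m³/d

θ_c = V·X/(Q_w·X_r) when wasting from the recycle, so Q_w = V·X/(θ_c·X_r) = 147.0 × 2680 / (5.96 × 10000) = 6.610 m³/d.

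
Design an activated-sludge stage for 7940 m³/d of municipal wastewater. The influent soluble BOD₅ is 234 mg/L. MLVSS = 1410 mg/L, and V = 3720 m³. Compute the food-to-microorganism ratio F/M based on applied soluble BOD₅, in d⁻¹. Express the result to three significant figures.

F/M = applied load / biomass = Q·S₀/(V·X) = 7940 × 234 / (3720 × 1410) = 0.3542 d⁻¹.

F/M ≈ 0.354 d⁻¹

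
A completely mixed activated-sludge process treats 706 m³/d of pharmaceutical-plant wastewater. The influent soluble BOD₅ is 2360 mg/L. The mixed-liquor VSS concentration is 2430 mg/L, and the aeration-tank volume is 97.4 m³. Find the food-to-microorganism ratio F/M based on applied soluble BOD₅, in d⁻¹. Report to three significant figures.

F/M ≈ 7.04 d⁻¹

F/M = applied load / biomass = Q·S₀/(V·X) = 706 × 2360 / (97.40 × 2430) = 7.040 d⁻¹.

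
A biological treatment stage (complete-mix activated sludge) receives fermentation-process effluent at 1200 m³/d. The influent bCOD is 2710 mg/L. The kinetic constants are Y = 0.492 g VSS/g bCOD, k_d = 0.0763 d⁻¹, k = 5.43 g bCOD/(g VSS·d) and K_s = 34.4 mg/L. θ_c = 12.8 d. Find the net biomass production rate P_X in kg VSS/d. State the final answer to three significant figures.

From the Monod/SRT balance for a CMAS, S = K_s·(1+k_d θ_c)/[θ_c·(Y k − k_d) − 1] = 34.4 × (1 + 0.0763 × 12.8) / [12.8 × (0.492 × 5.43 − 0.0763) − 1] = 68.00 / 32.22 = 2.110 mg/L.
Observed yield with endogenous decay: Y_obs = Y / (1 + k_d·θ_c) = 0.492 / (1 + 0.0763 × 12.8) = 0.492 / 1.977 = 0.2489 g VSS/g bCOD.
Substrate removed = Q·(S₀ − S) = 1200 m³/d × (2710 − 2.11) g/m³ = 3.25×10^6 g/d = 3249 kg/d.
Net biomass production P_X = Y_obs × Q·(S₀ − S) = 0.2489 × 3249 = 808.8 kg VSS/d.

P_X ≈ 809 kg VSS/d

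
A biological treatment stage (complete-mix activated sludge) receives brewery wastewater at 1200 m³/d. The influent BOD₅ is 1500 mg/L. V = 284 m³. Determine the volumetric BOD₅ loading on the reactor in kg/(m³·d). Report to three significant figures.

L_v ≈ 6.34 kg BOD₅/(m³·d)

Volumetric loading L_v = Q·S₀ / V = 1200 × 1500 g/m³ / 284.0 m³ = 6338 g/(m³·d) = 6.338 kg BOD₅/(m³·d).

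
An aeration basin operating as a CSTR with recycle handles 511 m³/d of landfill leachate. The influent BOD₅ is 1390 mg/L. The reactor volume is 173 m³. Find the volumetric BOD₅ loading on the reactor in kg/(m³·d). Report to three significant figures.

L_v ≈ 4.11 kg BOD₅/(m³·d)

Volumetric loading L_v = Q·S₀ / V = 511 × 1390 g/m³ / 173.0 m³ = 4106 g/(m³·d) = 4.106 kg BOD₅/(m³·d).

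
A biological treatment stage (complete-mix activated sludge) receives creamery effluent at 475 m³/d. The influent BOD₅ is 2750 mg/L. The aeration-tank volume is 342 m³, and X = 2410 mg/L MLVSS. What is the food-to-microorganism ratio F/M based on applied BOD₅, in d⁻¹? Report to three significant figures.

F/M ≈ 1.58 d⁻¹

F/M = Q·S₀ / (V·X) = 475 × 2750 / (342.0 × 2410) = 1.585 g BOD₅·(g VSS·d)⁻¹.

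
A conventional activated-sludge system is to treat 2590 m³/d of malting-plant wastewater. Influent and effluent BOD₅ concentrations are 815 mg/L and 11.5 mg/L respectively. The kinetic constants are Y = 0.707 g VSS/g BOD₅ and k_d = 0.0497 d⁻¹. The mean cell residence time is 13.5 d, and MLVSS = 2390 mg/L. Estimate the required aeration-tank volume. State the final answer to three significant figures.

Rearranging the biomass balance for a CMAS with decay, V = Y·Q·ΔS·θ_c / [X·(1+k_d θ_c)] = 0.707 × 2590 × (815 − 11.5) × 13.5 / [2390 × (1 + 0.0497 × 13.5)] = 1.99×10^7 / 3994 = 4974 m³.

V ≈ 4970 m³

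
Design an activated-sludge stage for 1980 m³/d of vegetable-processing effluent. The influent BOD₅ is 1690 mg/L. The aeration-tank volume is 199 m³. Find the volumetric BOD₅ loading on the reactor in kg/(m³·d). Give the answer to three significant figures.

L_v ≈ 16.8 kg BOD₅/(m³·d)

Applied BOD₅ load per unit volume = Q·S₀/V = (1980 × 1690/1000)/199.0 = 16.82 kg BOD₅·m⁻³·d⁻¹.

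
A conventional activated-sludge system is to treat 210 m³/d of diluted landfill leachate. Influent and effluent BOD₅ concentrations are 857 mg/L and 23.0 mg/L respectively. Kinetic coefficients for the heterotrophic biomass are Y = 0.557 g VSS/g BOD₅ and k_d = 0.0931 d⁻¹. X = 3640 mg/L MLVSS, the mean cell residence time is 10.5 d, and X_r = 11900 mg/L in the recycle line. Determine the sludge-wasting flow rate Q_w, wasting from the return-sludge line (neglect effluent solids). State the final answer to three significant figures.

Rearranging the biomass balance for a CMAS with decay, V = Y·Q·ΔS·θ_c / [X·(1+k_d θ_c)] = 0.557 × 210 × (857 − 23.0) × 10.5 / [3640 × (1 + 0.0931 × 10.5)] = 1.02×10^6 / 7198 = 142.3 m³.
Q_w = (V·X)/(θ_c X_r) = 142.3 × 3640 / (10.5 × 11900) = 4.145 m³/d.

Q_w ≈ 4.15 m³/d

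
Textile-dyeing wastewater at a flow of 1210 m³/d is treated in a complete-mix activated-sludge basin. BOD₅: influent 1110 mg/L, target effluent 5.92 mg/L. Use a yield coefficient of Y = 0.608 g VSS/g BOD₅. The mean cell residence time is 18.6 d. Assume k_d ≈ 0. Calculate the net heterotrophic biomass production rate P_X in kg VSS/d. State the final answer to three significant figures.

P_X ≈ 812 kg VSS/d

Since k_d ≈ 0, Y_obs = Y = 0.608 g VSS/g BOD₅.
Substrate removed = Q·(S₀ − S) = 1210 m³/d × (1110 − 5.92) g/m³ = 1.34×10^6 g/d = 1336 kg/d.
P_X = Y_obs · Q(S₀ − S) = 0.6080 × 1336 = 812.2 kg VSS/d.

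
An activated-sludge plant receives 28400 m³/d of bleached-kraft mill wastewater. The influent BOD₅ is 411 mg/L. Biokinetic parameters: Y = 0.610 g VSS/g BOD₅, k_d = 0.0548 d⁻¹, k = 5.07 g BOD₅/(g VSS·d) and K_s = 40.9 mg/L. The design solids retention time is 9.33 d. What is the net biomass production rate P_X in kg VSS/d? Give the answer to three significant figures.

P_X ≈ 4690 kg VSS/d

Effluent substrate depends only on kinetics and SRT: S = K_s(1 + k_d θ_c) / [θ_c(Yk − k_d) − 1] = 40.9 × (1 + 0.0548 × 9.33) / [9.33 × (0.610 × 5.07 − 0.0548) − 1] = 61.81 / 27.34 = 2.261 mg/L.
Observed yield with endogenous decay: Y_obs = Y / (1 + k_d·θ_c) = 0.610 / (1 + 0.0548 × 9.33) = 0.610 / 1.511 = 0.4036 g VSS/g BOD₅.
ΔS = 411 − 2.26 = 408.7 mg/L, so the substrate removal rate is 28400 × 408.7/1000 = 11608 kg BOD₅/d.
P_X = Y_obs · Q(S₀ − S) = 0.4036 × 11608 = 4685 kg VSS/d.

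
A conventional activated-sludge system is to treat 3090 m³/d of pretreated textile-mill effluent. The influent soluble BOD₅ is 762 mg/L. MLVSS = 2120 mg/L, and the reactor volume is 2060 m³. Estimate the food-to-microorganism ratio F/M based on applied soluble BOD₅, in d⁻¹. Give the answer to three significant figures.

F/M = applied load / biomass = Q·S₀/(V·X) = 3090 × 762 / (2060 × 2120) = 0.5392 d⁻¹.

F/M ≈ 0.539 d⁻¹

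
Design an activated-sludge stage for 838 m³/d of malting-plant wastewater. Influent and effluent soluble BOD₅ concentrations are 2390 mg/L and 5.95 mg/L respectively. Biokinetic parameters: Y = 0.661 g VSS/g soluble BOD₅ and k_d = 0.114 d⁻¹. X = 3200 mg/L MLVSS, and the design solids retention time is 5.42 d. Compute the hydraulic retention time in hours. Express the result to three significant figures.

Steady-state biomass mass balance: V·X·(1 + k_d·θ_c) = Y·Q·(S₀ − S)·θ_c, so V = 0.661 × 838 × (2390 − 5.95) × 5.42 / [3200 × (1 + 0.114 × 5.42)] = 7.16×10^6 / 5177 = 1382 m³.
Hydraulic retention time τ = V/Q = 1382 / 838 = 1.650 d = 39.59 h.

τ ≈ 39.6 h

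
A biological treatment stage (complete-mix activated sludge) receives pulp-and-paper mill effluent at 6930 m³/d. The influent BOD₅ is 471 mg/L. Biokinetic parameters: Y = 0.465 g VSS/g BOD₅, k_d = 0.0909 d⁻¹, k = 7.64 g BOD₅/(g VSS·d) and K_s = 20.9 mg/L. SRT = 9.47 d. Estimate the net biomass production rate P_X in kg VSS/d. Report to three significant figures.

P_X ≈ 814 kg VSS/d

Effluent substrate depends only on kinetics and SRT: S = K_s(1 + k_d θ_c) / [θ_c(Yk − k_d) − 1] = 20.9 × (1 + 0.0909 × 9.47) / [9.47 × (0.465 × 7.64 − 0.0909) − 1] = 38.89 / 31.78 = 1.224 mg/L.
Correct the yield for decay: Y_obs = Y/(1 + k_d θ_c) = 0.465 / (1 + 0.0909 × 9.47) = 0.465 / 1.861 = 0.2499.
Mass of BOD₅ removed per day: Q(S₀ − S) = 6930 × 469.8 g/m³ = 3256 kg/d.
So the net sludge growth is P_X = 0.2499 × 3256 = 813.5 kg VSS/d.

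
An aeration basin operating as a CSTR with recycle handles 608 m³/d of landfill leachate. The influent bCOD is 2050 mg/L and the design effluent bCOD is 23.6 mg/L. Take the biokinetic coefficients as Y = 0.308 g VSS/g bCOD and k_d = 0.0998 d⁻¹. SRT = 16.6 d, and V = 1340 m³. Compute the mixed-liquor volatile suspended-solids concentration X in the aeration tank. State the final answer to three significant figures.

X ≈ 1770 mg/L

From V·X·(1 + k_d·θ_c) = Y·Q·(S₀ − S)·θ_c: X = 0.308 × 608 × (2050 − 23.6) × 16.6 / [1340 × (1 + 0.0998 × 16.6)] = 1769 mg/L.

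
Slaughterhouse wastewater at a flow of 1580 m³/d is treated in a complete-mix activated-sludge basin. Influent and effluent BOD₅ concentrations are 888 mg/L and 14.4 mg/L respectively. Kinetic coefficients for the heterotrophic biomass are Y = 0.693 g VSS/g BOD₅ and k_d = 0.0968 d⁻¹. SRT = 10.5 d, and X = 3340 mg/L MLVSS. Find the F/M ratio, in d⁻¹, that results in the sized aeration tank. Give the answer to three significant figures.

F/M ≈ 0.282 d⁻¹

Steady-state biomass mass balance: V·X·(1 + k_d·θ_c) = Y·Q·(S₀ − S)·θ_c, so V = 0.693 × 1580 × (888 − 14.4) × 10.5 / [3340 × (1 + 0.0968 × 10.5)] = 1×10^7 / 6735 = 1491 m³.
F/M = applied load / biomass = Q·S₀/(V·X) = 1580 × 888 / (1491 × 3340) = 0.2817 d⁻¹.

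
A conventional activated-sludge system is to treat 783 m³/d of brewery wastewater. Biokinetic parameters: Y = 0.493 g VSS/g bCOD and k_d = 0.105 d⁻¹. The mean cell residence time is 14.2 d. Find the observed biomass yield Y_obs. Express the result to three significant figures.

The observed yield is Y_obs = Y/(1 + k_d·θ_c) = 0.493 / (1 + 0.105 × 14.2) = 0.493 / 2.491 = 0.1979 g VSS per g bCOD removed.

Y_obs ≈ 0.198 g VSS/g bCOD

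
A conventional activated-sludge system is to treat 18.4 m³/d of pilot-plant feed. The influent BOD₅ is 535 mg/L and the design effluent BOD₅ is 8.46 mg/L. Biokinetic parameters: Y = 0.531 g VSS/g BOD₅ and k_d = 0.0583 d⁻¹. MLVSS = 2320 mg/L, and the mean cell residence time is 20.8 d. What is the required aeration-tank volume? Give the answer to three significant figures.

V ≈ 20.8 m³

Rearranging the biomass balance for a CMAS with decay, V = Y·Q·ΔS·θ_c / [X·(1+k_d θ_c)] = 0.531 × 18.4 × (535 − 8.46) × 20.8 / [2320 × (1 + 0.0583 × 20.8)] = 1.07×10^5 / 5133 = 20.85 m³.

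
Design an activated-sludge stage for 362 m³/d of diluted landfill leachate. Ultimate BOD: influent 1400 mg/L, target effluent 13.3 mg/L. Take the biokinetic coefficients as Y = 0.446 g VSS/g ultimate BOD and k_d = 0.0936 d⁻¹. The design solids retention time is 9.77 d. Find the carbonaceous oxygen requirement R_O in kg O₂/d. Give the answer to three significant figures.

R_O ≈ 336 kg O₂/d

Observed yield with endogenous decay: Y_obs = Y / (1 + k_d·θ_c) = 0.446 / (1 + 0.0936 × 9.77) = 0.446 / 1.914 = 0.2330 g VSS/g ultimate BOD.
Substrate removed = Q·(S₀ − S) = 362 m³/d × (1400 − 13.3) g/m³ = 5.02×10^5 g/d = 502.0 kg/d.
Biomass synthesised: P_X = Y_obs × 502.0 = 116.9 kg VSS/d.
R_O = Q·ΔS − 1.42 P_X = 502.0 − 166.1 = 335.9 kg O₂/d.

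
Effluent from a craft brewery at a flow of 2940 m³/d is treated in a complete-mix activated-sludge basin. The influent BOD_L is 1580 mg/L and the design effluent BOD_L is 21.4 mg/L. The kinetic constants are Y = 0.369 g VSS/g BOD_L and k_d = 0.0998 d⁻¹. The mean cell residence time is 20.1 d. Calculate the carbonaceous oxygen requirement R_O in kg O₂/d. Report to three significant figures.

R_O ≈ 3780 kg O₂/d

Y_obs = Y / (1 + k_d θ_c) = 0.369 / (1 + 0.0998 × 20.1) = 0.369 / 3.006 = 0.1228.
Q·(S₀ − S) = 2940 × (1580 − 21.4) × 10⁻³ = 4582 kg/d removed.
Biomass synthesised: P_X = Y_obs × 4582 = 562.5 kg VSS/d.
Carbonaceous O₂ demand = substrate oxidised − cell-mass equivalent = 4582 − 1.42 × 562.5 = 3784 kg O₂/d.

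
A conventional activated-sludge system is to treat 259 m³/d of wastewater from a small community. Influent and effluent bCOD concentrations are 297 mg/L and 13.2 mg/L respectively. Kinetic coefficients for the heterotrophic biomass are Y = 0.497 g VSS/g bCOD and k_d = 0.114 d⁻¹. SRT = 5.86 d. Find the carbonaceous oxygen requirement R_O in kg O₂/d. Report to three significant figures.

Correct the yield for decay: Y_obs = Y/(1 + k_d θ_c) = 0.497 / (1 + 0.114 × 5.86) = 0.497 / 1.668 = 0.2980.
ΔS = 297 − 13.2 = 283.8 mg/L, so the substrate removal rate is 259 × 283.8/1000 = 73.50 kg bCOD/d.
P_X = Y_obs·Q·(S₀ − S) = 0.2980 × 73.50 = 21.90 kg VSS/d.
R_O = Q·(S₀ − S) − 1.42·P_X = 73.50 − 1.42 × 21.90 = 42.40 kg O₂/d.

R_O ≈ 42.4 kg O₂/d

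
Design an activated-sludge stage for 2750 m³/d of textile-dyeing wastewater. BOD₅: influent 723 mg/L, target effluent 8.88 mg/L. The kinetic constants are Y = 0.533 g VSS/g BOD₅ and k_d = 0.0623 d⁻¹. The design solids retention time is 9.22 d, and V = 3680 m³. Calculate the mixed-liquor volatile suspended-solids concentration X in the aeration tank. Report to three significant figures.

X = Y·Q·ΔS·θ_c / [V·(1 + k_d θ_c)] = 0.533 × 2750 × (723 − 8.88) × 9.22 / [3680 × (1 + 0.0623 × 9.22)] = 1666 mg/L.

X ≈ 1670 mg/L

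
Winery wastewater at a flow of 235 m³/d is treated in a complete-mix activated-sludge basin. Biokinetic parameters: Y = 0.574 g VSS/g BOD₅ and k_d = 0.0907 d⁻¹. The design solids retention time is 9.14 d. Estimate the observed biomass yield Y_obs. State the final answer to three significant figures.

Y_obs ≈ 0.314 g VSS/g BOD₅

Correct the yield for decay: Y_obs = Y/(1 + k_d θ_c) = 0.574 / (1 + 0.0907 × 9.14) = 0.574 / 1.829 = 0.3138.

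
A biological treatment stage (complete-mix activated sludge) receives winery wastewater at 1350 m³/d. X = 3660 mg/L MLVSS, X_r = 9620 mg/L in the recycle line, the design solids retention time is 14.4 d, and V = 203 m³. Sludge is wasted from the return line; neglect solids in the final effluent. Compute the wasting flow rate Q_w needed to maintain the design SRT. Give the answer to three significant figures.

Wasting from the return line (neglecting effluent solids): Q_w = V·X / (θ_c·X_r) = 203.0 × 3660 / (14.4 × 9620) = 5.363 m³/d.

Q_w ≈ 5.36 m³/d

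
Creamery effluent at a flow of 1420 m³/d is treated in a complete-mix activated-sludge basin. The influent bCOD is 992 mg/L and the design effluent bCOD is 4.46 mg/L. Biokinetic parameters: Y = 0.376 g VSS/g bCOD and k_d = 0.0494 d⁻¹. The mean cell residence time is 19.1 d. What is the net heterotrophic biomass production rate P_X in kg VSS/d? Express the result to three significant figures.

Y_obs = Y / (1 + k_d θ_c) = 0.376 / (1 + 0.0494 × 19.1) = 0.376 / 1.944 = 0.1935.
Mass of bCOD removed per day: Q(S₀ − S) = 1420 × 987.5 g/m³ = 1402 kg/d.
So the net sludge growth is P_X = 0.1935 × 1402 = 271.3 kg VSS/d.

P_X ≈ 271 kg VSS/d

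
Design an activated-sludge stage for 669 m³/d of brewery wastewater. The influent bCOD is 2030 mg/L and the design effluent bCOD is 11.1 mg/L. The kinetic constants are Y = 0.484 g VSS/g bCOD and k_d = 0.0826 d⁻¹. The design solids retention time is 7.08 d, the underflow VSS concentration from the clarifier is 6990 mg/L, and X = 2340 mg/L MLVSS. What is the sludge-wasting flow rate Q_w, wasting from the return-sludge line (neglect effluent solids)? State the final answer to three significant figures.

Q_w ≈ 59.0 m³/d

Steady-state biomass mass balance: V·X·(1 + k_d·θ_c) = Y·Q·(S₀ − S)·θ_c, so V = 0.484 × 669 × (2030 − 11.1) × 7.08 / [2340 × (1 + 0.0826 × 7.08)] = 4.63×10^6 / 3708 = 1248 m³.
θ_c = V·X/(Q_w·X_r) when wasting from the recycle, so Q_w = V·X/(θ_c·X_r) = 1248 × 2340 / (7.08 × 6990) = 59.01 m³/d.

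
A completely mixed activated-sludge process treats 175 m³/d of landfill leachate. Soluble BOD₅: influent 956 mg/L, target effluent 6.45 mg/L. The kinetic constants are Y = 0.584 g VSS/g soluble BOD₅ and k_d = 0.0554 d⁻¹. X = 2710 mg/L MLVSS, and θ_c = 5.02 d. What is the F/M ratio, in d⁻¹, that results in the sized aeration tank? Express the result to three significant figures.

Steady-state biomass mass balance: V·X·(1 + k_d·θ_c) = Y·Q·(S₀ − S)·θ_c, so V = 0.584 × 175 × (956 − 6.45) × 5.02 / [2710 × (1 + 0.0554 × 5.02)] = 4.87×10^5 / 3464 = 140.6 m³.
Food-to-microorganism ratio F/M = Q S₀ / (V X) = 175 × 956 / (140.6 × 2710) = 0.4389 d⁻¹.

F/M ≈ 0.439 d⁻¹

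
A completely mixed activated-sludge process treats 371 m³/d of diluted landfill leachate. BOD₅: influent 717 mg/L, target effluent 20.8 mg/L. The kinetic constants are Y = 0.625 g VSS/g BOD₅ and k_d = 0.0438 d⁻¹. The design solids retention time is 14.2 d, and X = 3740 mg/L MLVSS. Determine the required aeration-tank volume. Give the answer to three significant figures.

Steady-state biomass mass balance: V·X·(1 + k_d·θ_c) = Y·Q·(S₀ − S)·θ_c, so V = 0.625 × 371 × (717 − 20.8) × 14.2 / [3740 × (1 + 0.0438 × 14.2)] = 2.29×10^6 / 6066 = 377.9 m³.

V ≈ 378 m³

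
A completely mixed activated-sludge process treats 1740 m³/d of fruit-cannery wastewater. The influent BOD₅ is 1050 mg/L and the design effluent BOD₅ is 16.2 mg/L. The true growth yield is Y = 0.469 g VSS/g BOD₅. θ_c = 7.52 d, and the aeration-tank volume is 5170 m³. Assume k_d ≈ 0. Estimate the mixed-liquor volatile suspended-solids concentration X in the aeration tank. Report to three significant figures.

X = Y·Q·ΔS·θ_c / V = 0.469 × 1740 × (1050 − 16.2) × 7.52 / 5170 = 1227 mg/L.

X ≈ 1230 mg/L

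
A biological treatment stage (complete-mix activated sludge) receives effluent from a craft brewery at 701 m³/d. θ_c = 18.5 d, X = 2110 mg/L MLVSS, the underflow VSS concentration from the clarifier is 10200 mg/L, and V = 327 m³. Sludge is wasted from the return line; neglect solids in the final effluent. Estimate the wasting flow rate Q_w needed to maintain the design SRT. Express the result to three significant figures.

Q_w ≈ 3.66 m³/d

Q_w = (V·X)/(θ_c X_r) = 327.0 × 2110 / (18.5 × 10200) = 3.656 m³/d.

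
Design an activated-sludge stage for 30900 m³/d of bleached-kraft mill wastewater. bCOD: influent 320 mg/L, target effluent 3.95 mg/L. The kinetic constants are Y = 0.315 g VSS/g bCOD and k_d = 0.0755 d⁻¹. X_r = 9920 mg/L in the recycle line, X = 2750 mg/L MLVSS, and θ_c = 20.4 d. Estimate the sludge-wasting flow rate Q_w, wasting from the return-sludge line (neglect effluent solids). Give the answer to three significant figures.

Q_w ≈ 122 m³/d

Steady-state biomass mass balance: V·X·(1 + k_d·θ_c) = Y·Q·(S₀ − S)·θ_c, so V = 0.315 × 30900 × (320 − 3.95) × 20.4 / [2750 × (1 + 0.0755 × 20.4)] = 6.28×10^7 / 6986 = 8984 m³.
Q_w = (V·X)/(θ_c X_r) = 8984 × 2750 / (20.4 × 9920) = 122.1 m³/d.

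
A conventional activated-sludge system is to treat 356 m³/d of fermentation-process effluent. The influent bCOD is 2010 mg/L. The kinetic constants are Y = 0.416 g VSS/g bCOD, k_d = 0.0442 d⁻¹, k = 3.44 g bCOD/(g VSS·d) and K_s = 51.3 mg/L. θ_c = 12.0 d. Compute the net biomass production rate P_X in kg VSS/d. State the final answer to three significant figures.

P_X ≈ 194 kg VSS/d

For a completely mixed reactor with recycle the Lawrence–McCarty relation gives S = K_s·(1 + k_d·θ_c) / [θ_c·(Y·k − k_d) − 1] = 51.3 × (1 + 0.0442 × 12.0) / [12.0 × (0.416 × 3.44 − 0.0442) − 1] = 78.51 / 15.64 = 5.019 mg/L.
Observed yield with endogenous decay: Y_obs = Y / (1 + k_d·θ_c) = 0.416 / (1 + 0.0442 × 12.0) = 0.416 / 1.530 = 0.2718 g VSS/g bCOD.
Mass of bCOD removed per day: Q(S₀ − S) = 356 × 2005 g/m³ = 713.8 kg/d.
So the net sludge growth is P_X = 0.2718 × 713.8 = 194.0 kg VSS/d.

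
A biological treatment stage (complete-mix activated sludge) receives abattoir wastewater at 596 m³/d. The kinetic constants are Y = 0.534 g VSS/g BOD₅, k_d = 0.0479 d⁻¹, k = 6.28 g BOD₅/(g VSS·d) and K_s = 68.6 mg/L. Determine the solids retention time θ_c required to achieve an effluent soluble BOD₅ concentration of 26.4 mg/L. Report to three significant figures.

Specific growth rate at S = 26.4 mg/L: μ = YkS/(K_s+S) = 0.534·6.28·26.4/(68.6+26.4) = 0.9319 d⁻¹.
Then 1/θ_c = μ − k_d = 0.9319 − 0.0479 = 0.8840 d⁻¹, giving θ_c = 1.131 d.

θ_c ≈ 1.13 d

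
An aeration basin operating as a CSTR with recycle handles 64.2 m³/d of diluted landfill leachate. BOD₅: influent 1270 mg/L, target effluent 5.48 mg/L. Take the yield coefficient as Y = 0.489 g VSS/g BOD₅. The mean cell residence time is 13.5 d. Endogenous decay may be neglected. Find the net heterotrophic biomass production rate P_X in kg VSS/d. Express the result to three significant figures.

No decay correction is needed, so Y_obs = Y = 0.489.
ΔS = 1270 − 5.48 = 1265 mg/L, so the substrate removal rate is 64.2 × 1265/1000 = 81.18 kg BOD₅/d.
P_X = Y_obs · Q(S₀ − S) = 0.4890 × 81.18 = 39.70 kg VSS/d.

P_X ≈ 39.7 kg VSS/d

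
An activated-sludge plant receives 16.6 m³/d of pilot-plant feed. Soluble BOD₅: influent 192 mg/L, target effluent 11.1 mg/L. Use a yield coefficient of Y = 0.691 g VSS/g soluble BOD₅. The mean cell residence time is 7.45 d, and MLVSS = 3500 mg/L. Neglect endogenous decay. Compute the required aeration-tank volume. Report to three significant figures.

V ≈ 4.42 m³

With k_d = 0 the design equation reduces to V = Y Q (S₀−S) θ_c / X = 0.691 × 16.6 × (192 − 11.1) × 7.45 / 3500 = 4.417 m³.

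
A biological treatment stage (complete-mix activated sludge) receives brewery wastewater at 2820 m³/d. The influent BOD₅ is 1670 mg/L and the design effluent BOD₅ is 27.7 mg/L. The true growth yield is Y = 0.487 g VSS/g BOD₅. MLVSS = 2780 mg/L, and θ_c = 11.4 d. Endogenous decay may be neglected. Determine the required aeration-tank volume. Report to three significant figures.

V·X = Y·Q·ΔS·θ_c gives V = 0.487 × 2820 × (1670 − 27.7) × 11.4 / 2780 = 9249 m³.

V ≈ 9250 m³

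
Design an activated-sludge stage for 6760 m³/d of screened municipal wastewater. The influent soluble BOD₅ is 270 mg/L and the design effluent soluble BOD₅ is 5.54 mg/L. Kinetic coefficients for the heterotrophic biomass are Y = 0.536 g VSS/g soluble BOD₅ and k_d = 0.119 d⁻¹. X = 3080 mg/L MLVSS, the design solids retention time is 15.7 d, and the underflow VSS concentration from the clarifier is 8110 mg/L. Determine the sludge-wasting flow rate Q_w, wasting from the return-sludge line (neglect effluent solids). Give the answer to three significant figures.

Steady-state biomass mass balance: V·X·(1 + k_d·θ_c) = Y·Q·(S₀ − S)·θ_c, so V = 0.536 × 6760 × (270 − 5.54) × 15.7 / [3080 × (1 + 0.119 × 15.7)] = 1.5×10^7 / 8834 = 1703 m³.
Q_w = (V·X)/(θ_c X_r) = 1703 × 3080 / (15.7 × 8110) = 41.19 m³/d.

Q_w ≈ 41.2 m³/d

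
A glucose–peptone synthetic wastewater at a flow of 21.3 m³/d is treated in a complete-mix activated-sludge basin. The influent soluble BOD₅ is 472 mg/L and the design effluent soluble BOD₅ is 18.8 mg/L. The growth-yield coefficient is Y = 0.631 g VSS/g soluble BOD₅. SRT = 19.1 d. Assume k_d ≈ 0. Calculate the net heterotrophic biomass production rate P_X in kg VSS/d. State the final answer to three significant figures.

P_X ≈ 6.09 kg VSS/d

No decay correction is needed, so Y_obs = Y = 0.631.
Mass of soluble BOD₅ removed per day: Q(S₀ − S) = 21.3 × 453.2 g/m³ = 9.653 kg/d.
P_X = Y_obs · Q(S₀ − S) = 0.6310 × 9.653 = 6.091 kg VSS/d.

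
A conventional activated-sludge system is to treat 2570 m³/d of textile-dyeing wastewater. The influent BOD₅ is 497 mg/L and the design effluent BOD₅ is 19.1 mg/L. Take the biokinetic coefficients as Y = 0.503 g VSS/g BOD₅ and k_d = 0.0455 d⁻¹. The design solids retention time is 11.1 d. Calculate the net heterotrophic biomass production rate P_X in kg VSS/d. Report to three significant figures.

P_X ≈ 410 kg VSS/d

Correct the yield for decay: Y_obs = Y/(1 + k_d θ_c) = 0.503 / (1 + 0.0455 × 11.1) = 0.503 / 1.505 = 0.3342.
Q·(S₀ − S) = 2570 × (497 − 19.1) × 10⁻³ = 1228 kg/d removed.
P_X = Y_obs · Q(S₀ − S) = 0.3342 × 1228 = 410.5 kg VSS/d.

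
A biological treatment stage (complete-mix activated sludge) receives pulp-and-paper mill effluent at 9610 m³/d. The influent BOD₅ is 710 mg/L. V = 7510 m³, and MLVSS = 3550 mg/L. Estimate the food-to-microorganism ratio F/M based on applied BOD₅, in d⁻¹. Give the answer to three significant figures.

F/M ≈ 0.256 d⁻¹

Food-to-microorganism ratio F/M = Q S₀ / (V X) = 9610 × 710 / (7510 × 3550) = 0.2559 d⁻¹.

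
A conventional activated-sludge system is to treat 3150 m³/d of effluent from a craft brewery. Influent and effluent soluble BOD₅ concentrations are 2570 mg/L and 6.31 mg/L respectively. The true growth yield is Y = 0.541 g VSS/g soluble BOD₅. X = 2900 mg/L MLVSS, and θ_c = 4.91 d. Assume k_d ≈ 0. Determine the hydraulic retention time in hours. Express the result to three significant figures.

V·X = Y·Q·ΔS·θ_c gives V = 0.541 × 3150 × (2570 − 6.31) × 4.91 / 2900 = 7397 m³.
Hydraulic retention time τ = V/Q = 7397 / 3150 = 2.348 d = 56.36 h.

τ ≈ 56.4 h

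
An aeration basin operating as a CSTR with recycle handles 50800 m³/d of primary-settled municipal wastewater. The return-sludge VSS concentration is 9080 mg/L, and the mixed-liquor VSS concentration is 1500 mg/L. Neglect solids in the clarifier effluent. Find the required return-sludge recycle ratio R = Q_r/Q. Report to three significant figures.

R ≈ 0.198

Solids balance on the clarifier gives (1+R)X = R·X_r, so R = X/(X_r − X) = 1500 / (9080 − 1500) = 0.1979.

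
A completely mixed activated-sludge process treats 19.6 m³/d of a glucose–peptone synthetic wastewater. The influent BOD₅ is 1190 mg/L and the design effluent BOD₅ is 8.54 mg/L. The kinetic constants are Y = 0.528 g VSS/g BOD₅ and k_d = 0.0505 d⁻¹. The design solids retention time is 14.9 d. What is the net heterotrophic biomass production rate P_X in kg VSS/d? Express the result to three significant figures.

P_X ≈ 6.98 kg VSS/d

Observed yield with endogenous decay: Y_obs = Y / (1 + k_d·θ_c) = 0.528 / (1 + 0.0505 × 14.9) = 0.528 / 1.752 = 0.3013 g VSS/g BOD₅.
Substrate removed = Q·(S₀ − S) = 19.6 m³/d × (1190 − 8.54) g/m³ = 2.32×10^4 g/d = 23.16 kg/d.
So the net sludge growth is P_X = 0.3013 × 23.16 = 6.977 kg VSS/d.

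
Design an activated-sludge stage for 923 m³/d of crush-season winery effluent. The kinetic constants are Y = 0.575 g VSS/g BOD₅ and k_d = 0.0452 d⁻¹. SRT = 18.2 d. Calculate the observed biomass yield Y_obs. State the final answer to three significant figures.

Y_obs = Y / (1 + k_d θ_c) = 0.575 / (1 + 0.0452 × 18.2) = 0.575 / 1.823 = 0.3155.

Y_obs ≈ 0.315 g VSS/g BOD₅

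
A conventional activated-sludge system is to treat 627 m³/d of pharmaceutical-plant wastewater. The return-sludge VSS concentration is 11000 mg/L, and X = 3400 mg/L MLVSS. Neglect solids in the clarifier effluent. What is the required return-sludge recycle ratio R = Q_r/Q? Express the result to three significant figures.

R = Q_r/Q = X/(X_r − X) = 3400 / (11000 − 3400) = 0.4474.

R ≈ 0.447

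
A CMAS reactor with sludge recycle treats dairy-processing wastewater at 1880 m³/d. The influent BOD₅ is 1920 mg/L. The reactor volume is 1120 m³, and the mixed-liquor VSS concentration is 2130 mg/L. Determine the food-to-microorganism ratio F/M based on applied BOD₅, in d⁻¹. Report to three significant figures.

F/M = Q·S₀ / (V·X) = 1880 × 1920 / (1120 × 2130) = 1.513 g BOD₅·(g VSS·d)⁻¹.

F/M ≈ 1.51 d⁻¹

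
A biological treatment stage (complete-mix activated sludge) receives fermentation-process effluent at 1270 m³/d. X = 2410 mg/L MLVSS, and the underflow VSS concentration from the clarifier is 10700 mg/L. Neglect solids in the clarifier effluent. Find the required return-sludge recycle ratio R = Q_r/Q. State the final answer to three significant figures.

R = Q_r/Q = X/(X_r − X) = 2410 / (10700 − 2410) = 0.2907.

R ≈ 0.291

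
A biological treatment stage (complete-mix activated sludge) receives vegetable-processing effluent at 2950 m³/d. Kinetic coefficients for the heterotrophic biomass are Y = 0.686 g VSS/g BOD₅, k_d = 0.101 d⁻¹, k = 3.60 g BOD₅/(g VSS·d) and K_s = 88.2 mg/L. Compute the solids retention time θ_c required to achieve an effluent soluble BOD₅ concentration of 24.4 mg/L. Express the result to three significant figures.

Specific growth rate at S = 24.4 mg/L: μ = YkS/(K_s+S) = 0.686·3.60·24.4/(88.2+24.4) = 0.5352 d⁻¹.
1/θ_c = 0.5352 − 0.101 = 0.4342 d⁻¹, so θ_c = 2.303 d.

θ_c ≈ 2.30 d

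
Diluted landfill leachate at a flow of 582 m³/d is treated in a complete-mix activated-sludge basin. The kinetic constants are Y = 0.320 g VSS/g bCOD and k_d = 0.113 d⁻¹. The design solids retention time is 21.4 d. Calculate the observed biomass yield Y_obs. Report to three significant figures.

Y_obs = Y / (1 + k_d θ_c) = 0.320 / (1 + 0.113 × 21.4) = 0.320 / 3.418 = 0.09362.

Y_obs ≈ 0.0936 g VSS/g bCOD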